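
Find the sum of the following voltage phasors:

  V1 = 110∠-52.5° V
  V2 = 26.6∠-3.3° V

Step 1 — Convert each phasor to rectangular form:
  V1 = 110·(cos(-52.5°) + j·sin(-52.5°)) = 66.96 - j87.27 V
  V2 = 26.6·(cos(-3.3°) + j·sin(-3.3°)) = 26.56 - j1.531 V
Step 2 — Sum components: V_total = 93.52 - j88.8 V.
Step 3 — Convert to polar: |V_total| = 129 V, ∠V_total = -43.5°.

V_total = 129∠-43.5° V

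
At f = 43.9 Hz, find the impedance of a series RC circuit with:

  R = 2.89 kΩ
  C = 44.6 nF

Step 1 — Angular frequency: ω = 2π·f = 2π·43.9 = 275.8 rad/s.
Step 2 — Component impedances:
  R: Z = R = 2890 Ω
  C: Z = 1/(jωC) = -j/(ω·C) = 0 - j8.129e+04 Ω
Step 3 — Series combination: Z_total = R + C = 2890 - j8.129e+04 Ω = 8.134e+04∠-88.0° Ω.

Z = 2890 - j8.129e+04 Ω = 8.134e+04∠-88.0° Ω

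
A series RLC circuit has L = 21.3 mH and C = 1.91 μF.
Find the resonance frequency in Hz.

Step 1 — Resonance condition Im(Z)=0 gives ω₀ = 1/√(LC).
Step 2 — ω₀ = 1/√(0.0213·1.91e-06) = 4958 rad/s.
Step 3 — f₀ = ω₀/(2π) = 789.1 Hz.

f₀ = 789.1 Hz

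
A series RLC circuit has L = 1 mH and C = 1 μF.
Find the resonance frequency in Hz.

Step 1 — Resonance condition Im(Z)=0 gives ω₀ = 1/√(LC).
Step 2 — ω₀ = 1/√(0.001·1e-06) = 3.162e+04 rad/s.
Step 3 — f₀ = ω₀/(2π) = 5033 Hz.

f₀ = 5033 Hz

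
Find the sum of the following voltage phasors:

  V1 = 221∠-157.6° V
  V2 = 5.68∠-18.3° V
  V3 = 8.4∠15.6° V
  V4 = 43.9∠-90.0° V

Step 1 — Convert each phasor to rectangular form:
  V1 = 221·(cos(-157.6°) + j·sin(-157.6°)) = -204.3 - j84.22 V
  V2 = 5.68·(cos(-18.3°) + j·sin(-18.3°)) = 5.393 - j1.783 V
  V3 = 8.4·(cos(15.6°) + j·sin(15.6°)) = 8.091 + j2.259 V
  V4 = 43.9·(cos(-90.0°) + j·sin(-90.0°)) = 0 - j43.9 V
Step 2 — Sum components: V_total = -190.8 - j127.6 V.
Step 3 — Convert to polar: |V_total| = 229.6 V, ∠V_total = -146.2°.

V_total = 229.6∠-146.2° V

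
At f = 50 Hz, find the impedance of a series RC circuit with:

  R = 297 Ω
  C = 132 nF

Step 1 — Angular frequency: ω = 2π·f = 2π·50 = 314.2 rad/s.
Step 2 — Component impedances:
  R: Z = R = 297 Ω
  C: Z = 1/(jωC) = -j/(ω·C) = 0 - j2.411e+04 Ω
Step 3 — Series combination: Z_total = R + C = 297 - j2.411e+04 Ω = 2.412e+04∠-89.3° Ω.

Z = 297 - j2.411e+04 Ω = 2.412e+04∠-89.3° Ω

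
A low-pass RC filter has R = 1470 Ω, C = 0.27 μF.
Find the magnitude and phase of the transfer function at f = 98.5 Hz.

Step 1 — Angular frequency: ω = 2π·98.5 = 618.9 rad/s.
Step 2 — Transfer function: H(jω) = 1/(1 + jωRC).
Step 3 — Denominator: 1 + jωRC = 1 + j·618.9·1470·2.7e-07 = 1 + j0.2456.
Step 4 — H = 0.9431 - j0.2317.
Step 5 — Magnitude: |H| = 0.9711 (-0.3 dB); phase: φ = -13.8°.

|H| = 0.9711 (-0.3 dB), φ = -13.8°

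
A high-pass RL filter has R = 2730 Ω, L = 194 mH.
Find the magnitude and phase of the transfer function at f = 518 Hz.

Step 1 — Angular frequency: ω = 2π·518 = 3255 rad/s.
Step 2 — Transfer function: H(jω) = jωL/(R + jωL).
Step 3 — Numerator jωL = j·631.4; denominator R + jωL = 2730 + j631.4.
Step 4 — H = 0.05078 + j0.2195.
Step 5 — Magnitude: |H| = 0.2253 (-12.9 dB); phase: φ = 77.0°.

|H| = 0.2253 (-12.9 dB), φ = 77.0°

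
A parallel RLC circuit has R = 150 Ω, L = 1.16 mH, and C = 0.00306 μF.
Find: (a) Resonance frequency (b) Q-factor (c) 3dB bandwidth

Step 1 — Resonance: ω₀ = 1/√(LC) = 1/√(0.00116·3.06e-09) = 5.308e+05 rad/s.
Step 2 — f₀ = ω₀/(2π) = 8.448e+04 Hz.
Step 3 — Parallel Q: Q = R/(ω₀L) = 150/(5.308e+05·0.00116) = 0.2436.
Step 4 — Bandwidth: Δω = ω₀/Q = 2.179e+06 rad/s; BW = Δω/(2π) = 3.467e+05 Hz.

(a) f₀ = 8.448e+04 Hz  (b) Q = 0.2436  (c) BW = 3.467e+05 Hz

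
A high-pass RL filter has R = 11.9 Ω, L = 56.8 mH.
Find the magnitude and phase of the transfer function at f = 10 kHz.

Step 1 — Angular frequency: ω = 2π·1e+04 = 6.283e+04 rad/s.
Step 2 — Transfer function: H(jω) = jωL/(R + jωL).
Step 3 — Numerator jωL = j·3569; denominator R + jωL = 11.9 + j3569.
Step 4 — H = 1 + j0.003334.
Step 5 — Magnitude: |H| = 1 (-0.0 dB); phase: φ = 0.2°.

|H| = 1 (-0.0 dB), φ = 0.2°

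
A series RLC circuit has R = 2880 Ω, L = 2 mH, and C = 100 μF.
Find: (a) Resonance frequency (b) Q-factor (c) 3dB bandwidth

Step 1 — Resonance condition Im(Z)=0 gives ω₀ = 1/√(LC).
Step 2 — ω₀ = 1/√(0.002·0.0001) = 2236 rad/s.
Step 3 — f₀ = ω₀/(2π) = 355.9 Hz.
Step 4 — Series Q: Q = ω₀L/R = 2236·0.002/2880 = 0.001553.
Step 5 — 3dB bandwidth: Δω = ω₀/Q = 1.44e+06 rad/s; BW = Δω/(2π) = 2.292e+05 Hz.

(a) f₀ = 355.9 Hz  (b) Q = 0.001553  (c) BW = 2.292e+05 Hz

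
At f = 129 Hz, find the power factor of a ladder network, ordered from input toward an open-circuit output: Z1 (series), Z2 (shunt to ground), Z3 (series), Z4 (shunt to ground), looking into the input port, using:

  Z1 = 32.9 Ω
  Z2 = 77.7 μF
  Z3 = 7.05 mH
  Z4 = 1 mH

Step 1 — Angular frequency: ω = 2π·f = 2π·129 = 810.5 rad/s.
Step 2 — Component impedances:
  Z1: Z = R = 32.9 Ω
  Z2: Z = 1/(jωC) = -j/(ω·C) = 0 - j15.88 Ω
  Z3: Z = jωL = j·810.5·0.00705 = 0 + j5.714 Ω
  Z4: Z = jωL = j·810.5·0.001 = 0 + j0.8105 Ω
Step 3 — Ladder network (open output): work backward from the far end, alternating series and parallel combinations. Z_in = 32.9 + j11.08 Ω = 34.71∠18.6° Ω.
Step 4 — Power factor: PF = cos(φ) = Re(Z)/|Z| = 32.9/34.714 = 0.9477.
Step 5 — Type: Im(Z) = 11.08 ⇒ lagging (phase φ = 18.6°).

PF = 0.9477 (lagging, φ = 18.6°)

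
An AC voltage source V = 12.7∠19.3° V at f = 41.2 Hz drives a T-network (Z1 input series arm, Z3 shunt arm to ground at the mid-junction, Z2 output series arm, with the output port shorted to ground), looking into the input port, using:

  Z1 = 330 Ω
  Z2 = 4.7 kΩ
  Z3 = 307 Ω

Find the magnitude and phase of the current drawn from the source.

Step 1 — Angular frequency: ω = 2π·f = 2π·41.2 = 258.9 rad/s.
Step 2 — Component impedances:
  Z1: Z = R = 330 Ω
  Z2: Z = R = 4700 Ω
  Z3: Z = R = 307 Ω
Step 3 — With the output port shorted to ground, the output series arm Z2 runs from the junction to ground; the shunt arm Z3 also runs from the junction to ground. They appear in parallel: Z3 || Z2 = 288.2 Ω.
Step 4 — Series with input arm Z1: Z_in = Z1 + (Z3 || Z2) = 618.2 Ω = 618.2∠0.0° Ω.
Step 5 — Source phasor: V = 12.7∠19.3° V = 11.99 + j4.198 V.
Step 6 — Ohm's law: I = V / Z_total = (11.99 + j4.198) / (618.2) = 0.01939 + j0.00679 A.
Step 7 — Convert to polar: |I| = 0.02054 A, ∠I = 19.3°.

I = 0.02054∠19.3° A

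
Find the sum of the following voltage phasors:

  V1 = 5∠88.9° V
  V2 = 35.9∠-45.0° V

Step 1 — Convert each phasor to rectangular form:
  V1 = 5·(cos(88.9°) + j·sin(88.9°)) = 0.09599 + j4.999 V
  V2 = 35.9·(cos(-45.0°) + j·sin(-45.0°)) = 25.39 - j25.39 V
Step 2 — Sum components: V_total = 25.48 - j20.39 V.
Step 3 — Convert to polar: |V_total| = 32.63 V, ∠V_total = -38.7°.

V_total = 32.63∠-38.7° V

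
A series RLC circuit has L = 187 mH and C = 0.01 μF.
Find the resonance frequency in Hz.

Step 1 — Resonance condition Im(Z)=0 gives ω₀ = 1/√(LC).
Step 2 — ω₀ = 1/√(0.187·1e-08) = 2.312e+04 rad/s.
Step 3 — f₀ = ω₀/(2π) = 3680 Hz.

f₀ = 3680 Hz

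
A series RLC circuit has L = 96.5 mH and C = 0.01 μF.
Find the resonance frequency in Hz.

Step 1 — Resonance condition Im(Z)=0 gives ω₀ = 1/√(LC).
Step 2 — ω₀ = 1/√(0.0965·1e-08) = 3.219e+04 rad/s.
Step 3 — f₀ = ω₀/(2π) = 5123 Hz.

f₀ = 5123 Hz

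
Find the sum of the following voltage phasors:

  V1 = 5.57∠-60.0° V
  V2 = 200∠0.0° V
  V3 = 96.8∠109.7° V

Step 1 — Convert each phasor to rectangular form:
  V1 = 5.57·(cos(-60.0°) + j·sin(-60.0°)) = 2.785 - j4.824 V
  V2 = 200·(cos(0.0°) + j·sin(0.0°)) = 200 V
  V3 = 96.8·(cos(109.7°) + j·sin(109.7°)) = -32.63 + j91.13 V
Step 2 — Sum components: V_total = 170.2 + j86.31 V.
Step 3 — Convert to polar: |V_total| = 190.8 V, ∠V_total = 26.9°.

V_total = 190.8∠26.9° V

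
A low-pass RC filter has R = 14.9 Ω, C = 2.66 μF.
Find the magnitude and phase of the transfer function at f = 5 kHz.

Step 1 — Angular frequency: ω = 2π·5000 = 3.142e+04 rad/s.
Step 2 — Transfer function: H(jω) = 1/(1 + jωRC).
Step 3 — Denominator: 1 + jωRC = 1 + j·3.142e+04·14.9·2.66e-06 = 1 + j1.245.
Step 4 — H = 0.3921 - j0.4882.
Step 5 — Magnitude: |H| = 0.6262 (-4.1 dB); phase: φ = -51.2°.

|H| = 0.6262 (-4.1 dB), φ = -51.2°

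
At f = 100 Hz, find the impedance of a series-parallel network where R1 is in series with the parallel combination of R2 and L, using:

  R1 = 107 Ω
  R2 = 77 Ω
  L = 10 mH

Step 1 — Angular frequency: ω = 2π·f = 2π·100 = 628.3 rad/s.
Step 2 — Component impedances:
  R1: Z = R = 107 Ω
  R2: Z = R = 77 Ω
  L: Z = jωL = j·628.3·0.01 = 0 + j6.283 Ω
Step 3 — Parallel branch: R2 || L = 1/(1/R2 + 1/L) = 0.5093 + j6.242 Ω.
Step 4 — Series with R1: Z_total = R1 + (R2 || L) = 107.5 + j6.242 Ω = 107.7∠3.3° Ω.

Z = 107.5 + j6.242 Ω = 107.7∠3.3° Ω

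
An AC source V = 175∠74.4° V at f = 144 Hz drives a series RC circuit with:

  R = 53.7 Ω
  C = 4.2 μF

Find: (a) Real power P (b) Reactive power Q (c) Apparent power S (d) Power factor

Step 1 — Angular frequency: ω = 2π·f = 2π·144 = 904.8 rad/s.
Step 2 — Component impedances:
  R: Z = R = 53.7 Ω
  C: Z = 1/(jωC) = -j/(ω·C) = 0 - j263.2 Ω
Step 3 — Series combination: Z_total = R + C = 53.7 - j263.2 Ω = 268.6∠-78.5° Ω.
Step 4 — Source phasor: V = 175∠74.4° V = 47.06 + j168.6 V.
Step 5 — Current: I = V / Z = -0.5799 + j0.2972 A = 0.6516∠152.9° A.
Step 6 — Complex power: S = V·I* = 22.8 - j111.7 VA.
Step 7 — Real power: P = Re(S) = 22.8 W.
Step 8 — Reactive power: Q = Im(S) = -111.7 VAR.
Step 9 — Apparent power: |S| = 114 VA.
Step 10 — Power factor: PF = P/|S| = 0.1999 (leading).

(a) P = 22.8 W  (b) Q = -111.7 VAR  (c) S = 114 VA  (d) PF = 0.1999 (leading)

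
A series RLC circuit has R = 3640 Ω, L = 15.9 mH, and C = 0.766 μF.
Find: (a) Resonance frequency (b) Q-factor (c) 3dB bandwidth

Step 1 — Resonance condition Im(Z)=0 gives ω₀ = 1/√(LC).
Step 2 — ω₀ = 1/√(0.0159·7.66e-07) = 9061 rad/s.
Step 3 — f₀ = ω₀/(2π) = 1442 Hz.
Step 4 — Series Q: Q = ω₀L/R = 9061·0.0159/3640 = 0.03958.
Step 5 — 3dB bandwidth: Δω = ω₀/Q = 2.289e+05 rad/s; BW = Δω/(2π) = 3.644e+04 Hz.

(a) f₀ = 1442 Hz  (b) Q = 0.03958  (c) BW = 3.644e+04 Hz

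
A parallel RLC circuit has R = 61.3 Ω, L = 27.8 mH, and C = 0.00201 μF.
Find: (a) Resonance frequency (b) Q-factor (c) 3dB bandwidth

Step 1 — Resonance: ω₀ = 1/√(LC) = 1/√(0.0278·2.01e-09) = 1.338e+05 rad/s.
Step 2 — f₀ = ω₀/(2π) = 2.129e+04 Hz.
Step 3 — Parallel Q: Q = R/(ω₀L) = 61.3/(1.338e+05·0.0278) = 0.01648.
Step 4 — Bandwidth: Δω = ω₀/Q = 8.116e+06 rad/s; BW = Δω/(2π) = 1.292e+06 Hz.

(a) f₀ = 2.129e+04 Hz  (b) Q = 0.01648  (c) BW = 1.292e+06 Hz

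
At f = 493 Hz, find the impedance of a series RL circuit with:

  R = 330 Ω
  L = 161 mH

Step 1 — Angular frequency: ω = 2π·f = 2π·493 = 3098 rad/s.
Step 2 — Component impedances:
  R: Z = R = 330 Ω
  L: Z = jωL = j·3098·0.161 = 0 + j498.7 Ω
Step 3 — Series combination: Z_total = R + L = 330 + j498.7 Ω = 598∠56.5° Ω.

Z = 330 + j498.7 Ω = 598∠56.5° Ω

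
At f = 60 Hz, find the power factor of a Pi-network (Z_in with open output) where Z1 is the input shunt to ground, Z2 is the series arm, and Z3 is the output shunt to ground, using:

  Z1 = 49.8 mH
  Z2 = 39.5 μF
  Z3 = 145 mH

Step 1 — Angular frequency: ω = 2π·f = 2π·60 = 377 rad/s.
Step 2 — Component impedances:
  Z1: Z = jωL = j·377·0.0498 = 0 + j18.77 Ω
  Z2: Z = 1/(jωC) = -j/(ω·C) = 0 - j67.15 Ω
  Z3: Z = jωL = j·377·0.145 = 0 + j54.66 Ω
Step 3 — With open output, the series arm Z2 and the output shunt Z3 appear in series to ground: Z2 + Z3 = 0 - j12.49 Ω.
Step 4 — Parallel with input shunt Z1: Z_in = Z1 || (Z2 + Z3) = 0 - j37.32 Ω = 37.32∠-90.0° Ω.
Step 5 — Power factor: PF = cos(φ) = Re(Z)/|Z| = 0/37.32 = 0.
Step 6 — Type: Im(Z) = -37.32 ⇒ leading (phase φ = -90.0°).

PF = 0 (leading, φ = -90.0°)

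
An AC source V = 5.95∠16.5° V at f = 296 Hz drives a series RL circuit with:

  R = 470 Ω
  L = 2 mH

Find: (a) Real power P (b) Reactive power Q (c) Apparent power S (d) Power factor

Step 1 — Angular frequency: ω = 2π·f = 2π·296 = 1860 rad/s.
Step 2 — Component impedances:
  R: Z = R = 470 Ω
  L: Z = jωL = j·1860·0.002 = 0 + j3.72 Ω
Step 3 — Series combination: Z_total = R + L = 470 + j3.72 Ω = 470∠0.5° Ω.
Step 4 — Source phasor: V = 5.95∠16.5° V = 5.705 + j1.69 V.
Step 5 — Current: I = V / Z = 0.01217 + j0.003499 A = 0.01266∠16.0° A.
Step 6 — Complex power: S = V·I* = 0.07532 + j0.0005961 VA.
Step 7 — Real power: P = Re(S) = 0.07532 W.
Step 8 — Reactive power: Q = Im(S) = 0.0005961 VAR.
Step 9 — Apparent power: |S| = 0.07532 VA.
Step 10 — Power factor: PF = P/|S| = 1 (lagging).

(a) P = 0.07532 W  (b) Q = 0.0005961 VAR  (c) S = 0.07532 VA  (d) PF = 1 (lagging)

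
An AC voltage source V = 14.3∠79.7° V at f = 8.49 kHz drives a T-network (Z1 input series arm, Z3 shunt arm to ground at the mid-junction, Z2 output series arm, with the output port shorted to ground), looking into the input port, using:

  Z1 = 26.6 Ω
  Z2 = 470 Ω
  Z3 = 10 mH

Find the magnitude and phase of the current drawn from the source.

Step 1 — Angular frequency: ω = 2π·f = 2π·8490 = 5.334e+04 rad/s.
Step 2 — Component impedances:
  Z1: Z = R = 26.6 Ω
  Z2: Z = R = 470 Ω
  Z3: Z = jωL = j·5.334e+04·0.01 = 0 + j533.4 Ω
Step 3 — With the output port shorted to ground, the output series arm Z2 runs from the junction to ground; the shunt arm Z3 also runs from the junction to ground. They appear in parallel: Z3 || Z2 = 264.6 + j233.1 Ω.
Step 4 — Series with input arm Z1: Z_in = Z1 + (Z3 || Z2) = 291.2 + j233.1 Ω = 373∠38.7° Ω.
Step 5 — Source phasor: V = 14.3∠79.7° V = 2.557 + j14.07 V.
Step 6 — Ohm's law: I = V / Z_total = (2.557 + j14.07) / (291.2 + j233.1) = 0.02892 + j0.02516 A.
Step 7 — Convert to polar: |I| = 0.03834 A, ∠I = 41.0°.

I = 0.03834∠41.0° A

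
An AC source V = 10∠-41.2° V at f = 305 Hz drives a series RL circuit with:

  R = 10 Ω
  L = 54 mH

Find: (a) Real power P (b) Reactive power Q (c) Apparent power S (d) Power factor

Step 1 — Angular frequency: ω = 2π·f = 2π·305 = 1916 rad/s.
Step 2 — Component impedances:
  R: Z = R = 10 Ω
  L: Z = jωL = j·1916·0.054 = 0 + j103.5 Ω
Step 3 — Series combination: Z_total = R + L = 10 + j103.5 Ω = 104∠84.5° Ω.
Step 4 — Source phasor: V = 10∠-41.2° V = 7.524 - j6.587 V.
Step 5 — Current: I = V / Z = -0.0561 - j0.07813 A = 0.09619∠-125.7° A.
Step 6 — Complex power: S = V·I* = 0.09252 + j0.9574 VA.
Step 7 — Real power: P = Re(S) = 0.09252 W.
Step 8 — Reactive power: Q = Im(S) = 0.9574 VAR.
Step 9 — Apparent power: |S| = 0.9619 VA.
Step 10 — Power factor: PF = P/|S| = 0.09619 (lagging).

(a) P = 0.09252 W  (b) Q = 0.9574 VAR  (c) S = 0.9619 VA  (d) PF = 0.09619 (lagging)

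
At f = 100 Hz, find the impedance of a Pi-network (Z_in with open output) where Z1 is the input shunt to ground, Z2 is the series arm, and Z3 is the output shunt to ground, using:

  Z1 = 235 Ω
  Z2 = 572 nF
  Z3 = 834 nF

Step 1 — Angular frequency: ω = 2π·f = 2π·100 = 628.3 rad/s.
Step 2 — Component impedances:
  Z1: Z = R = 235 Ω
  Z2: Z = 1/(jωC) = -j/(ω·C) = 0 - j2782 Ω
  Z3: Z = 1/(jωC) = -j/(ω·C) = 0 - j1908 Ω
Step 3 — With open output, the series arm Z2 and the output shunt Z3 appear in series to ground: Z2 + Z3 = 0 - j4691 Ω.
Step 4 — Parallel with input shunt Z1: Z_in = Z1 || (Z2 + Z3) = 234.4 - j11.74 Ω = 234.7∠-2.9° Ω.

Z = 234.4 - j11.74 Ω = 234.7∠-2.9° Ω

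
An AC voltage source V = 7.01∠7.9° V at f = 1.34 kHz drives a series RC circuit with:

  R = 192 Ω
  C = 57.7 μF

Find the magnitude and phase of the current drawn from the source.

Step 1 — Angular frequency: ω = 2π·f = 2π·1340 = 8419 rad/s.
Step 2 — Component impedances:
  R: Z = R = 192 Ω
  C: Z = 1/(jωC) = -j/(ω·C) = 0 - j2.058 Ω
Step 3 — Series combination: Z_total = R + C = 192 - j2.058 Ω = 192∠-0.6° Ω.
Step 4 — Source phasor: V = 7.01∠7.9° V = 6.943 + j0.9635 V.
Step 5 — Ohm's law: I = V / Z_total = (6.943 + j0.9635) / (192 - j2.058) = 0.03611 + j0.005405 A.
Step 6 — Convert to polar: |I| = 0.03651 A, ∠I = 8.5°.

I = 0.03651∠8.5° A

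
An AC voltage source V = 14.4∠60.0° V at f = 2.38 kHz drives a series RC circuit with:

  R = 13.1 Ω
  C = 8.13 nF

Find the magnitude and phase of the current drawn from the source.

Step 1 — Angular frequency: ω = 2π·f = 2π·2380 = 1.495e+04 rad/s.
Step 2 — Component impedances:
  R: Z = R = 13.1 Ω
  C: Z = 1/(jωC) = -j/(ω·C) = 0 - j8225 Ω
Step 3 — Series combination: Z_total = R + C = 13.1 - j8225 Ω = 8225∠-89.9° Ω.
Step 4 — Source phasor: V = 14.4∠60.0° V = 7.2 + j12.47 V.
Step 5 — Ohm's law: I = V / Z_total = (7.2 + j12.47) / (13.1 - j8225) = -0.001515 + j0.0008778 A.
Step 6 — Convert to polar: |I| = 0.001751 A, ∠I = 149.9°.

I = 0.001751∠149.9° A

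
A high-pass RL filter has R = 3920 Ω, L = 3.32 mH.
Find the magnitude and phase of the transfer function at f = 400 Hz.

Step 1 — Angular frequency: ω = 2π·400 = 2513 rad/s.
Step 2 — Transfer function: H(jω) = jωL/(R + jωL).
Step 3 — Numerator jωL = j·8.344; denominator R + jωL = 3920 + j8.344.
Step 4 — H = 4.531e-06 + j0.002129.
Step 5 — Magnitude: |H| = 0.002129 (-53.4 dB); phase: φ = 89.9°.

|H| = 0.002129 (-53.4 dB), φ = 89.9°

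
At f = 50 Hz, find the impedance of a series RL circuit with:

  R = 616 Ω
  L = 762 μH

Step 1 — Angular frequency: ω = 2π·f = 2π·50 = 314.2 rad/s.
Step 2 — Component impedances:
  R: Z = R = 616 Ω
  L: Z = jωL = j·314.2·0.000762 = 0 + j0.2394 Ω
Step 3 — Series combination: Z_total = R + L = 616 + j0.2394 Ω = 616∠0.0° Ω.

Z = 616 + j0.2394 Ω = 616∠0.0° Ω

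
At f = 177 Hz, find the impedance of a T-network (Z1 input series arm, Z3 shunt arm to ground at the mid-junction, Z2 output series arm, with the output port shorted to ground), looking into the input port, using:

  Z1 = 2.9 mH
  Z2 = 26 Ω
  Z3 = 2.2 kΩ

Step 1 — Angular frequency: ω = 2π·f = 2π·177 = 1112 rad/s.
Step 2 — Component impedances:
  Z1: Z = jωL = j·1112·0.0029 = 0 + j3.225 Ω
  Z2: Z = R = 26 Ω
  Z3: Z = R = 2200 Ω
Step 3 — With the output port shorted to ground, the output series arm Z2 runs from the junction to ground; the shunt arm Z3 also runs from the junction to ground. They appear in parallel: Z3 || Z2 = 25.7 Ω.
Step 4 — Series with input arm Z1: Z_in = Z1 + (Z3 || Z2) = 25.7 + j3.225 Ω = 25.9∠7.2° Ω.

Z = 25.7 + j3.225 Ω = 25.9∠7.2° Ω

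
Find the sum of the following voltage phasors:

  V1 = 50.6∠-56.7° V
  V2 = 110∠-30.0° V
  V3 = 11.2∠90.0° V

Step 1 — Convert each phasor to rectangular form:
  V1 = 50.6·(cos(-56.7°) + j·sin(-56.7°)) = 27.78 - j42.29 V
  V2 = 110·(cos(-30.0°) + j·sin(-30.0°)) = 95.26 - j55 V
  V3 = 11.2·(cos(90.0°) + j·sin(90.0°)) = 0 + j11.2 V
Step 2 — Sum components: V_total = 123 - j86.09 V.
Step 3 — Convert to polar: |V_total| = 150.2 V, ∠V_total = -35.0°.

V_total = 150.2∠-35.0° V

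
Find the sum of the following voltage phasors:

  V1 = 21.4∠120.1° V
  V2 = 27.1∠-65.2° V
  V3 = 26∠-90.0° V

Step 1 — Convert each phasor to rectangular form:
  V1 = 21.4·(cos(120.1°) + j·sin(120.1°)) = -10.73 + j18.51 V
  V2 = 27.1·(cos(-65.2°) + j·sin(-65.2°)) = 11.37 - j24.6 V
  V3 = 26·(cos(-90.0°) + j·sin(-90.0°)) = 0 - j26 V
Step 2 — Sum components: V_total = 0.6348 - j32.09 V.
Step 3 — Convert to polar: |V_total| = 32.09 V, ∠V_total = -88.9°.

V_total = 32.09∠-88.9° V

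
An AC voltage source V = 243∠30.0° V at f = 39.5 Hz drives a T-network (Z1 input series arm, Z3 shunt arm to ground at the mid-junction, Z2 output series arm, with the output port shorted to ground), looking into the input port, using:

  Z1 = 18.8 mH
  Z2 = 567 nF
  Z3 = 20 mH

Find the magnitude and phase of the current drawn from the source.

Step 1 — Angular frequency: ω = 2π·f = 2π·39.5 = 248.2 rad/s.
Step 2 — Component impedances:
  Z1: Z = jωL = j·248.2·0.0188 = 0 + j4.666 Ω
  Z2: Z = 1/(jωC) = -j/(ω·C) = 0 - j7106 Ω
  Z3: Z = jωL = j·248.2·0.02 = 0 + j4.964 Ω
Step 3 — With the output port shorted to ground, the output series arm Z2 runs from the junction to ground; the shunt arm Z3 also runs from the junction to ground. They appear in parallel: Z3 || Z2 = 0 + j4.967 Ω.
Step 4 — Series with input arm Z1: Z_in = Z1 + (Z3 || Z2) = 0 + j9.633 Ω = 9.633∠90.0° Ω.
Step 5 — Source phasor: V = 243∠30.0° V = 210.4 + j121.5 V.
Step 6 — Ohm's law: I = V / Z_total = (210.4 + j121.5) / (0 + j9.633) = 12.61 - j21.85 A.
Step 7 — Convert to polar: |I| = 25.23 A, ∠I = -60.0°.

I = 25.23∠-60.0° A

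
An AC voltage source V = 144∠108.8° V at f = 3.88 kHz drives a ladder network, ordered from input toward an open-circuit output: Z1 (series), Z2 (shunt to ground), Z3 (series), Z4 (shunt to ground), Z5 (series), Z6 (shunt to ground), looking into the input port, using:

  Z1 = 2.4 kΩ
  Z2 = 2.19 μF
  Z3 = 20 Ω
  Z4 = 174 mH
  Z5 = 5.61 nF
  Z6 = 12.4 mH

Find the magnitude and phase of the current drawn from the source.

Step 1 — Angular frequency: ω = 2π·f = 2π·3880 = 2.438e+04 rad/s.
Step 2 — Component impedances:
  Z1: Z = R = 2400 Ω
  Z2: Z = 1/(jωC) = -j/(ω·C) = 0 - j18.73 Ω
  Z3: Z = R = 20 Ω
  Z4: Z = jωL = j·2.438e+04·0.174 = 0 + j4242 Ω
  Z5: Z = 1/(jωC) = -j/(ω·C) = 0 - j7312 Ω
  Z6: Z = jωL = j·2.438e+04·0.0124 = 0 + j302.3 Ω
Step 3 — Ladder network (open output): work backward from the far end, alternating series and parallel combinations. Z_in = 2400 - j18.76 Ω = 2400∠-0.4° Ω.
Step 4 — Source phasor: V = 144∠108.8° V = -46.41 + j136.3 V.
Step 5 — Ohm's law: I = V / Z_total = (-46.41 + j136.3) / (2400 - j18.76) = -0.01978 + j0.05664 A.
Step 6 — Convert to polar: |I| = 0.06 A, ∠I = 109.2°.

I = 0.06∠109.2° A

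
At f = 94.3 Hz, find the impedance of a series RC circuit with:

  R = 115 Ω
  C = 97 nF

Step 1 — Angular frequency: ω = 2π·f = 2π·94.3 = 592.5 rad/s.
Step 2 — Component impedances:
  R: Z = R = 115 Ω
  C: Z = 1/(jωC) = -j/(ω·C) = 0 - j1.74e+04 Ω
Step 3 — Series combination: Z_total = R + C = 115 - j1.74e+04 Ω = 1.74e+04∠-89.6° Ω.

Z = 115 - j1.74e+04 Ω = 1.74e+04∠-89.6° Ω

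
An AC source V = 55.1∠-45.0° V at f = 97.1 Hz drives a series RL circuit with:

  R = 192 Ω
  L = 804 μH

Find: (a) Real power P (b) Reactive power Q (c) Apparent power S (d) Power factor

Step 1 — Angular frequency: ω = 2π·f = 2π·97.1 = 610.1 rad/s.
Step 2 — Component impedances:
  R: Z = R = 192 Ω
  L: Z = jωL = j·610.1·0.000804 = 0 + j0.4905 Ω
Step 3 — Series combination: Z_total = R + L = 192 + j0.4905 Ω = 192∠0.1° Ω.
Step 4 — Source phasor: V = 55.1∠-45.0° V = 38.96 - j38.96 V.
Step 5 — Current: I = V / Z = 0.2024 - j0.2034 A = 0.287∠-45.1° A.
Step 6 — Complex power: S = V·I* = 15.81 + j0.0404 VA.
Step 7 — Real power: P = Re(S) = 15.81 W.
Step 8 — Reactive power: Q = Im(S) = 0.0404 VAR.
Step 9 — Apparent power: |S| = 15.81 VA.
Step 10 — Power factor: PF = P/|S| = 1 (lagging).

(a) P = 15.81 W  (b) Q = 0.0404 VAR  (c) S = 15.81 VA  (d) PF = 1 (lagging)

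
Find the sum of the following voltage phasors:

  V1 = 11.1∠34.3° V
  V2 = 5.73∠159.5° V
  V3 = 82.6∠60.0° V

Step 1 — Convert each phasor to rectangular form:
  V1 = 11.1·(cos(34.3°) + j·sin(34.3°)) = 9.17 + j6.255 V
  V2 = 5.73·(cos(159.5°) + j·sin(159.5°)) = -5.367 + j2.007 V
  V3 = 82.6·(cos(60.0°) + j·sin(60.0°)) = 41.3 + j71.53 V
Step 2 — Sum components: V_total = 45.1 + j79.8 V.
Step 3 — Convert to polar: |V_total| = 91.66 V, ∠V_total = 60.5°.

V_total = 91.66∠60.5° V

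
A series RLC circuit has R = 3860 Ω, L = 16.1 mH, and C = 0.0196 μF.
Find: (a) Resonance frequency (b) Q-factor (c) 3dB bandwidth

Step 1 — Resonance: ω₀ = 1/√(LC) = 1/√(0.0161·1.96e-08) = 5.629e+04 rad/s.
Step 2 — f₀ = ω₀/(2π) = 8959 Hz.
Step 3 — Series Q: Q = ω₀L/R = 5.629e+04·0.0161/3860 = 0.2348.
Step 4 — Bandwidth: Δω = ω₀/Q = 2.398e+05 rad/s; BW = Δω/(2π) = 3.816e+04 Hz.

(a) f₀ = 8959 Hz  (b) Q = 0.2348  (c) BW = 3.816e+04 Hz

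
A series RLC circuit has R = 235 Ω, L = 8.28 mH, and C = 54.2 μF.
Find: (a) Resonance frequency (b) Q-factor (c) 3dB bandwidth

Step 1 — Resonance condition Im(Z)=0 gives ω₀ = 1/√(LC).
Step 2 — ω₀ = 1/√(0.00828·5.42e-05) = 1493 rad/s.
Step 3 — f₀ = ω₀/(2π) = 237.6 Hz.
Step 4 — Series Q: Q = ω₀L/R = 1493·0.00828/235 = 0.0526.
Step 5 — 3dB bandwidth: Δω = ω₀/Q = 2.838e+04 rad/s; BW = Δω/(2π) = 4517 Hz.

(a) f₀ = 237.6 Hz  (b) Q = 0.0526  (c) BW = 4517 Hz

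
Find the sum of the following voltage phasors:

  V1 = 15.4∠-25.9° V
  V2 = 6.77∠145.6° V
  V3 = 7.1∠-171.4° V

Step 1 — Convert each phasor to rectangular form:
  V1 = 15.4·(cos(-25.9°) + j·sin(-25.9°)) = 13.85 - j6.727 V
  V2 = 6.77·(cos(145.6°) + j·sin(145.6°)) = -5.586 + j3.825 V
  V3 = 7.1·(cos(-171.4°) + j·sin(-171.4°)) = -7.02 - j1.062 V
Step 2 — Sum components: V_total = 1.247 - j3.964 V.
Step 3 — Convert to polar: |V_total| = 4.155 V, ∠V_total = -72.5°.

V_total = 4.155∠-72.5° V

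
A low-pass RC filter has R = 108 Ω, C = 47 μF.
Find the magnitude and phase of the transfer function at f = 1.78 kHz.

Step 1 — Angular frequency: ω = 2π·1780 = 1.118e+04 rad/s.
Step 2 — Transfer function: H(jω) = 1/(1 + jωRC).
Step 3 — Denominator: 1 + jωRC = 1 + j·1.118e+04·108·4.7e-05 = 1 + j56.77.
Step 4 — H = 0.0003102 - j0.01761.
Step 5 — Magnitude: |H| = 0.01761 (-35.1 dB); phase: φ = -89.0°.

|H| = 0.01761 (-35.1 dB), φ = -89.0°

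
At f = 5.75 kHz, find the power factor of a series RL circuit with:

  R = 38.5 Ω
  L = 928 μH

Step 1 — Angular frequency: ω = 2π·f = 2π·5750 = 3.613e+04 rad/s.
Step 2 — Component impedances:
  R: Z = R = 38.5 Ω
  L: Z = jωL = j·3.613e+04·0.000928 = 0 + j33.53 Ω
Step 3 — Series combination: Z_total = R + L = 38.5 + j33.53 Ω = 51.05∠41.1° Ω.
Step 4 — Power factor: PF = cos(φ) = Re(Z)/|Z| = 38.5/51.052 = 0.7541.
Step 5 — Type: Im(Z) = 33.53 ⇒ lagging (phase φ = 41.1°).

PF = 0.7541 (lagging, φ = 41.1°)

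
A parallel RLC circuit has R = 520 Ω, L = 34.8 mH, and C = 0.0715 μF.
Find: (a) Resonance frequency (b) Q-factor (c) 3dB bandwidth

Step 1 — Resonance: ω₀ = 1/√(LC) = 1/√(0.0348·7.15e-08) = 2.005e+04 rad/s.
Step 2 — f₀ = ω₀/(2π) = 3191 Hz.
Step 3 — Parallel Q: Q = R/(ω₀L) = 520/(2.005e+04·0.0348) = 0.7454.
Step 4 — Bandwidth: Δω = ω₀/Q = 2.69e+04 rad/s; BW = Δω/(2π) = 4281 Hz.

(a) f₀ = 3191 Hz  (b) Q = 0.7454  (c) BW = 4281 Hz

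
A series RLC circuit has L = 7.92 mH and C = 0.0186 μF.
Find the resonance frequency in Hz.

Step 1 — Resonance condition Im(Z)=0 gives ω₀ = 1/√(LC).
Step 2 — ω₀ = 1/√(0.00792·1.86e-08) = 8.239e+04 rad/s.
Step 3 — f₀ = ω₀/(2π) = 1.311e+04 Hz.

f₀ = 1.311e+04 Hz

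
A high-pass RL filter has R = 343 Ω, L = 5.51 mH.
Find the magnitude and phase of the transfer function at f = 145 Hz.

Step 1 — Angular frequency: ω = 2π·145 = 911.1 rad/s.
Step 2 — Transfer function: H(jω) = jωL/(R + jωL).
Step 3 — Numerator jωL = j·5.02; denominator R + jωL = 343 + j5.02.
Step 4 — H = 0.0002141 + j0.01463.
Step 5 — Magnitude: |H| = 0.01463 (-36.7 dB); phase: φ = 89.2°.

|H| = 0.01463 (-36.7 dB), φ = 89.2°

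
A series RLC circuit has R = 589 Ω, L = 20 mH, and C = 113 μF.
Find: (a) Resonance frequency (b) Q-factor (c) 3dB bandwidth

Step 1 — Resonance: ω₀ = 1/√(LC) = 1/√(0.02·0.000113) = 665.2 rad/s.
Step 2 — f₀ = ω₀/(2π) = 105.9 Hz.
Step 3 — Series Q: Q = ω₀L/R = 665.2·0.02/589 = 0.02259.
Step 4 — Bandwidth: Δω = ω₀/Q = 2.945e+04 rad/s; BW = Δω/(2π) = 4687 Hz.

(a) f₀ = 105.9 Hz  (b) Q = 0.02259  (c) BW = 4687 Hz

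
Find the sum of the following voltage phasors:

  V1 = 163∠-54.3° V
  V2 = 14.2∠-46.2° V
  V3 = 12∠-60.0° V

Step 1 — Convert each phasor to rectangular form:
  V1 = 163·(cos(-54.3°) + j·sin(-54.3°)) = 95.12 - j132.4 V
  V2 = 14.2·(cos(-46.2°) + j·sin(-46.2°)) = 9.828 - j10.25 V
  V3 = 12·(cos(-60.0°) + j·sin(-60.0°)) = 6 - j10.39 V
Step 2 — Sum components: V_total = 110.9 - j153 V.
Step 3 — Convert to polar: |V_total| = 189 V, ∠V_total = -54.1°.

V_total = 189∠-54.1° V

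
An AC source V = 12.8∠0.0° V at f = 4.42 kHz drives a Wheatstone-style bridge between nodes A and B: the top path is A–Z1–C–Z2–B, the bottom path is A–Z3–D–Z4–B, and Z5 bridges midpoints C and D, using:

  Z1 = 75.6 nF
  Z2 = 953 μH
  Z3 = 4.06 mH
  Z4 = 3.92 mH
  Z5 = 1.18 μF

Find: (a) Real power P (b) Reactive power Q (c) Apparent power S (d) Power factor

Step 1 — Angular frequency: ω = 2π·f = 2π·4420 = 2.777e+04 rad/s.
Step 2 — Component impedances:
  Z1: Z = 1/(jωC) = -j/(ω·C) = 0 - j476.3 Ω
  Z2: Z = jωL = j·2.777e+04·0.000953 = 0 + j26.47 Ω
  Z3: Z = jωL = j·2.777e+04·0.00406 = 0 + j112.8 Ω
  Z4: Z = jωL = j·2.777e+04·0.00392 = 0 + j108.9 Ω
  Z5: Z = 1/(jωC) = -j/(ω·C) = 0 - j30.52 Ω
Step 3 — Bridge requires nodal analysis (the Z5 bridge couples midpoints C and D, so the two paths cannot be reduced to a simple series/parallel combination). Setting node B to ground and injecting 1 A at node A, the 3-node admittance system at A, C, D solves to V_A = Z_AB = 0 + j124.9 Ω = 124.9∠90.0° Ω.
Step 4 — Source phasor: V = 12.8∠0.0° V = 12.8 V.
Step 5 — Current: I = V / Z = 0 - j0.1025 A = 0.1025∠-90.0° A.
Step 6 — Complex power: S = V·I* = 0 + j1.312 VA.
Step 7 — Real power: P = Re(S) = 0 W.
Step 8 — Reactive power: Q = Im(S) = 1.312 VAR.
Step 9 — Apparent power: |S| = 1.312 VA.
Step 10 — Power factor: PF = P/|S| = 0 (lagging).

(a) P = 0 W  (b) Q = 1.312 VAR  (c) S = 1.312 VA  (d) PF = 0 (lagging)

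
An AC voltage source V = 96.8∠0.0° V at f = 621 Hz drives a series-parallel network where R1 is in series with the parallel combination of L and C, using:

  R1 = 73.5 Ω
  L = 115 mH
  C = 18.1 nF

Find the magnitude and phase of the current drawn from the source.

Step 1 — Angular frequency: ω = 2π·f = 2π·621 = 3902 rad/s.
Step 2 — Component impedances:
  R1: Z = R = 73.5 Ω
  L: Z = jωL = j·3902·0.115 = 0 + j448.7 Ω
  C: Z = 1/(jωC) = -j/(ω·C) = 0 - j1.416e+04 Ω
Step 3 — Parallel branch: L || C = 1/(1/L + 1/C) = 0 + j463.4 Ω.
Step 4 — Series with R1: Z_total = R1 + (L || C) = 73.5 + j463.4 Ω = 469.2∠81.0° Ω.
Step 5 — Source phasor: V = 96.8∠0.0° V = 96.8 V.
Step 6 — Ohm's law: I = V / Z_total = (96.8) / (73.5 + j463.4) = 0.03232 - j0.2038 A.
Step 7 — Convert to polar: |I| = 0.2063 A, ∠I = -81.0°.

I = 0.2063∠-81.0° A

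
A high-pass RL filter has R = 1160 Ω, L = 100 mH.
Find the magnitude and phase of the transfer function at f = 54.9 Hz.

Step 1 — Angular frequency: ω = 2π·54.9 = 344.9 rad/s.
Step 2 — Transfer function: H(jω) = jωL/(R + jωL).
Step 3 — Numerator jωL = j·34.49; denominator R + jωL = 1160 + j34.49.
Step 4 — H = 0.0008835 + j0.02971.
Step 5 — Magnitude: |H| = 0.02972 (-30.5 dB); phase: φ = 88.3°.

|H| = 0.02972 (-30.5 dB), φ = 88.3°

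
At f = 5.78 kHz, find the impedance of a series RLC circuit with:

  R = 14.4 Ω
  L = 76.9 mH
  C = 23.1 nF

Step 1 — Angular frequency: ω = 2π·f = 2π·5780 = 3.632e+04 rad/s.
Step 2 — Component impedances:
  R: Z = R = 14.4 Ω
  L: Z = jωL = j·3.632e+04·0.0769 = 0 + j2793 Ω
  C: Z = 1/(jωC) = -j/(ω·C) = 0 - j1192 Ω
Step 3 — Series combination: Z_total = R + L + C = 14.4 + j1601 Ω = 1601∠89.5° Ω.

Z = 14.4 + j1601 Ω = 1601∠89.5° Ω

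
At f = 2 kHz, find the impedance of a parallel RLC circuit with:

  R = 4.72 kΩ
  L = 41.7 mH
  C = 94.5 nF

Step 1 — Angular frequency: ω = 2π·f = 2π·2000 = 1.257e+04 rad/s.
Step 2 — Component impedances:
  R: Z = R = 4720 Ω
  L: Z = jωL = j·1.257e+04·0.0417 = 0 + j524 Ω
  C: Z = 1/(jωC) = -j/(ω·C) = 0 - j842.1 Ω
Step 3 — Parallel combination: 1/Z_total = 1/R + 1/L + 1/C; Z_total = 375.3 + j1277 Ω = 1331∠73.6° Ω.

Z = 375.3 + j1277 Ω = 1331∠73.6° Ω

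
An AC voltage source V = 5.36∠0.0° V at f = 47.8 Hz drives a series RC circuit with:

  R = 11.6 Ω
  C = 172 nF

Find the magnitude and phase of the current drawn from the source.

Step 1 — Angular frequency: ω = 2π·f = 2π·47.8 = 300.3 rad/s.
Step 2 — Component impedances:
  R: Z = R = 11.6 Ω
  C: Z = 1/(jωC) = -j/(ω·C) = 0 - j1.936e+04 Ω
Step 3 — Series combination: Z_total = R + C = 11.6 - j1.936e+04 Ω = 1.936e+04∠-90.0° Ω.
Step 4 — Source phasor: V = 5.36∠0.0° V = 5.36 V.
Step 5 — Ohm's law: I = V / Z_total = (5.36) / (11.6 - j1.936e+04) = 1.659e-07 + j0.0002769 A.
Step 6 — Convert to polar: |I| = 0.0002769 A, ∠I = 90.0°.

I = 0.0002769∠90.0° A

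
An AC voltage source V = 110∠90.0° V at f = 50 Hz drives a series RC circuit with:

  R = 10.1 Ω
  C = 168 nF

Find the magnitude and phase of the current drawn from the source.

Step 1 — Angular frequency: ω = 2π·f = 2π·50 = 314.2 rad/s.
Step 2 — Component impedances:
  R: Z = R = 10.1 Ω
  C: Z = 1/(jωC) = -j/(ω·C) = 0 - j1.895e+04 Ω
Step 3 — Series combination: Z_total = R + C = 10.1 - j1.895e+04 Ω = 1.895e+04∠-90.0° Ω.
Step 4 — Source phasor: V = 110∠90.0° V = 0 + j110 V.
Step 5 — Ohm's law: I = V / Z_total = (0 + j110) / (10.1 - j1.895e+04) = -0.005806 + j3.095e-06 A.
Step 6 — Convert to polar: |I| = 0.005806 A, ∠I = 180.0°.

I = 0.005806∠180.0° A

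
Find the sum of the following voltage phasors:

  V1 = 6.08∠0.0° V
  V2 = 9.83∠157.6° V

Step 1 — Convert each phasor to rectangular form:
  V1 = 6.08·(cos(0.0°) + j·sin(0.0°)) = 6.08 V
  V2 = 9.83·(cos(157.6°) + j·sin(157.6°)) = -9.088 + j3.746 V
Step 2 — Sum components: V_total = -3.008 + j3.746 V.
Step 3 — Convert to polar: |V_total| = 4.804 V, ∠V_total = 128.8°.

V_total = 4.804∠128.8° V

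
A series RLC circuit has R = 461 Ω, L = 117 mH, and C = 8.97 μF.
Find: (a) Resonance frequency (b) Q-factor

Step 1 — Resonance condition Im(Z)=0 gives ω₀ = 1/√(LC).
Step 2 — ω₀ = 1/√(0.117·8.97e-06) = 976.1 rad/s.
Step 3 — f₀ = ω₀/(2π) = 155.4 Hz.
Step 4 — Series Q: Q = ω₀L/R = 976.1·0.117/461 = 0.2477.

(a) f₀ = 155.4 Hz  (b) Q = 0.2477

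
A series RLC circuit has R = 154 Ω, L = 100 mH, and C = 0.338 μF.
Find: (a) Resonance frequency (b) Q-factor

Step 1 — Resonance condition Im(Z)=0 gives ω₀ = 1/√(LC).
Step 2 — ω₀ = 1/√(0.1·3.38e-07) = 5439 rad/s.
Step 3 — f₀ = ω₀/(2π) = 865.7 Hz.
Step 4 — Series Q: Q = ω₀L/R = 5439·0.1/154 = 3.532.

(a) f₀ = 865.7 Hz  (b) Q = 3.532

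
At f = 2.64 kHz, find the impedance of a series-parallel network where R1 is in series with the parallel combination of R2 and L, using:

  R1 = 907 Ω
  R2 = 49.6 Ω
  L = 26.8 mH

Step 1 — Angular frequency: ω = 2π·f = 2π·2640 = 1.659e+04 rad/s.
Step 2 — Component impedances:
  R1: Z = R = 907 Ω
  R2: Z = R = 49.6 Ω
  L: Z = jωL = j·1.659e+04·0.0268 = 0 + j444.5 Ω
Step 3 — Parallel branch: R2 || L = 1/(1/R2 + 1/L) = 48.99 + j5.466 Ω.
Step 4 — Series with R1: Z_total = R1 + (R2 || L) = 956 + j5.466 Ω = 956∠0.3° Ω.

Z = 956 + j5.466 Ω = 956∠0.3° Ω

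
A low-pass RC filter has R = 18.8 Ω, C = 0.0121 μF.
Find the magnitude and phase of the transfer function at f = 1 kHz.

Step 1 — Angular frequency: ω = 2π·1000 = 6283 rad/s.
Step 2 — Transfer function: H(jω) = 1/(1 + jωRC).
Step 3 — Denominator: 1 + jωRC = 1 + j·6283·18.8·1.21e-08 = 1 + j0.001429.
Step 4 — H = 1 - j0.001429.
Step 5 — Magnitude: |H| = 1 (-0.0 dB); phase: φ = -0.1°.

|H| = 1 (-0.0 dB), φ = -0.1°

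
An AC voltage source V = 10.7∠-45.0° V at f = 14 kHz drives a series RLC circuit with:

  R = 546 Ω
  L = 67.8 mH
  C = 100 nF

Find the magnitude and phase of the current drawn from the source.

Step 1 — Angular frequency: ω = 2π·f = 2π·1.4e+04 = 8.796e+04 rad/s.
Step 2 — Component impedances:
  R: Z = R = 546 Ω
  L: Z = jωL = j·8.796e+04·0.0678 = 0 + j5964 Ω
  C: Z = 1/(jωC) = -j/(ω·C) = 0 - j113.7 Ω
Step 3 — Series combination: Z_total = R + L + C = 546 + j5850 Ω = 5876∠84.7° Ω.
Step 4 — Source phasor: V = 10.7∠-45.0° V = 7.566 - j7.566 V.
Step 5 — Ohm's law: I = V / Z_total = (7.566 - j7.566) / (546 + j5850) = -0.001162 - j0.001402 A.
Step 6 — Convert to polar: |I| = 0.001821 A, ∠I = -129.7°.

I = 0.001821∠-129.7° A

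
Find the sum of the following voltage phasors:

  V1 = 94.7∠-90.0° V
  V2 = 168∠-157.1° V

Step 1 — Convert each phasor to rectangular form:
  V1 = 94.7·(cos(-90.0°) + j·sin(-90.0°)) = 0 - j94.7 V
  V2 = 168·(cos(-157.1°) + j·sin(-157.1°)) = -154.8 - j65.37 V
Step 2 — Sum components: V_total = -154.8 - j160.1 V.
Step 3 — Convert to polar: |V_total| = 222.7 V, ∠V_total = -134.0°.

V_total = 222.7∠-134.0° V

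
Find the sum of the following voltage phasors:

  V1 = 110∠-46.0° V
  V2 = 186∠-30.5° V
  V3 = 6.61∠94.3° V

Step 1 — Convert each phasor to rectangular form:
  V1 = 110·(cos(-46.0°) + j·sin(-46.0°)) = 76.41 - j79.13 V
  V2 = 186·(cos(-30.5°) + j·sin(-30.5°)) = 160.3 - j94.4 V
  V3 = 6.61·(cos(94.3°) + j·sin(94.3°)) = -0.4956 + j6.591 V
Step 2 — Sum components: V_total = 236.2 - j166.9 V.
Step 3 — Convert to polar: |V_total| = 289.2 V, ∠V_total = -35.3°.

V_total = 289.2∠-35.3° V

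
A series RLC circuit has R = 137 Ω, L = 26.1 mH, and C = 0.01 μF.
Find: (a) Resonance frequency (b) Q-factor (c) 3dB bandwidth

Step 1 — Resonance: ω₀ = 1/√(LC) = 1/√(0.0261·1e-08) = 6.19e+04 rad/s.
Step 2 — f₀ = ω₀/(2π) = 9851 Hz.
Step 3 — Series Q: Q = ω₀L/R = 6.19e+04·0.0261/137 = 11.79.
Step 4 — Bandwidth: Δω = ω₀/Q = 5249 rad/s; BW = Δω/(2π) = 835.4 Hz.

(a) f₀ = 9851 Hz  (b) Q = 11.79  (c) BW = 835.4 Hz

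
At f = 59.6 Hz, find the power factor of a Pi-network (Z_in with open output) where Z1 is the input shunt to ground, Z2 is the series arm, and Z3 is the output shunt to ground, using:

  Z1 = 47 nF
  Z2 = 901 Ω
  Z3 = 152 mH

Step 1 — Angular frequency: ω = 2π·f = 2π·59.6 = 374.5 rad/s.
Step 2 — Component impedances:
  Z1: Z = 1/(jωC) = -j/(ω·C) = 0 - j5.682e+04 Ω
  Z2: Z = R = 901 Ω
  Z3: Z = jωL = j·374.5·0.152 = 0 + j56.92 Ω
Step 3 — With open output, the series arm Z2 and the output shunt Z3 appear in series to ground: Z2 + Z3 = 901 + j56.92 Ω.
Step 4 — Parallel with input shunt Z1: Z_in = Z1 || (Z2 + Z3) = 902.6 + j42.65 Ω = 903.6∠2.7° Ω.
Step 5 — Power factor: PF = cos(φ) = Re(Z)/|Z| = 902.6/903.6 = 0.9989.
Step 6 — Type: Im(Z) = 42.65 ⇒ lagging (phase φ = 2.7°).

PF = 0.9989 (lagging, φ = 2.7°)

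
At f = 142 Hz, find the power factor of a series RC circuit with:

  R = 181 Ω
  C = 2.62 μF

Step 1 — Angular frequency: ω = 2π·f = 2π·142 = 892.2 rad/s.
Step 2 — Component impedances:
  R: Z = R = 181 Ω
  C: Z = 1/(jωC) = -j/(ω·C) = 0 - j427.8 Ω
Step 3 — Series combination: Z_total = R + C = 181 - j427.8 Ω = 464.5∠-67.1° Ω.
Step 4 — Power factor: PF = cos(φ) = Re(Z)/|Z| = 181/464.5 = 0.3897.
Step 5 — Type: Im(Z) = -427.8 ⇒ leading (phase φ = -67.1°).

PF = 0.3897 (leading, φ = -67.1°)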